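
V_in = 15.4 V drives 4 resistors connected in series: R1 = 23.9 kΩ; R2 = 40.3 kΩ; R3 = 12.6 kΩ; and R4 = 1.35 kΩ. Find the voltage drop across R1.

Series total: ΣR = 23.9 + 40.3 + 12.6 + 1.35 = 78.15 kΩ.
By the voltage-divider rule, V = 15.4 × 23.90/78.15 = 4.710 V.

V ≈ 4.71 V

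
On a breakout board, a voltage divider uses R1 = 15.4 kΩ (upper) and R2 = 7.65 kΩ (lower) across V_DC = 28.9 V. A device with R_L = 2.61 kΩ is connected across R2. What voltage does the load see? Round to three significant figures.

The load sits in parallel with R2, giving an effective lower resistance R2' = R2·R_L/(R2+R_L) = 1.946 kΩ.
Now apply the divider: V_out = 28.9 × 0.1122 = 3.242 V.

V_out ≈ 3.24 V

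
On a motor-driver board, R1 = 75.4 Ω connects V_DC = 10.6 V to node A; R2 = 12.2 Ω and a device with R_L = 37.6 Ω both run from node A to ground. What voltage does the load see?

V_out ≈ 1.15 V

The load sits in parallel with R2, giving an effective lower resistance R2' = R2·R_L/(R2+R_L) = 9.211 Ω.
Then V_out = V_DC · R2'/(R1 + R2') = 10.6 × 9.211/84.61 = 1.154 V.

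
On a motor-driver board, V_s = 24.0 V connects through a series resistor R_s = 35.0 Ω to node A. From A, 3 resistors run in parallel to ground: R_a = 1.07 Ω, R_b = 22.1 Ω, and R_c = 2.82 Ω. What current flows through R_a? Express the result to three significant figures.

I ≈ 0.470 A

Combine the parallel branches: R_p = (1/1.07 + 1/22.1 + 1/2.82)⁻¹ = 0.7494 Ω.
Node voltage V_A = V_s · R_p/(R_s + R_p) = 24.0 × 0.02096 = 0.5031 V.
Branch current I = V_A/R_a = 0.5031/1.07 = 0.4702 A.
(Equivalently: I_total = 0.6713 A, then current-divider fraction G_k/ΣG = 0.7004.)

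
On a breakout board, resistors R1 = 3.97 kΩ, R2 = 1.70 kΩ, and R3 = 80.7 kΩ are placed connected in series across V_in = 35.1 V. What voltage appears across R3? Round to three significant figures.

V ≈ 32.8 V

Series total: ΣR = 3.97 + 1.70 + 80.7 = 86.37 kΩ.
V = V_in · R/ΣR = 35.1 × 0.9344 = 32.80 V.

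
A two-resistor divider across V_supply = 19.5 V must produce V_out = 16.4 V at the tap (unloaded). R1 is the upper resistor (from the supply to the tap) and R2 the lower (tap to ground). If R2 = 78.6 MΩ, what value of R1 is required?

V_out/V_supply = R2/(R1+R2) = 0.8410.
So R1 = R2 · (V_supply/V_out − 1) = 78.6 × (19.5/16.4 − 1) = 78.6 × 0.1890 = 14.86 MΩ.

R1 ≈ 14.9 MΩ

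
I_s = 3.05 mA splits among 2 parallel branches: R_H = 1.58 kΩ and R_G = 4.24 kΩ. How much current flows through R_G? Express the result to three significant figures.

I ≈ 0.828 mA

With just two branches, the current splits inversely with resistance.
I(R_G) = 3.05 × 1.58/(1.58 + 4.24) = 3.05 × 0.2715 = 0.8280 mA.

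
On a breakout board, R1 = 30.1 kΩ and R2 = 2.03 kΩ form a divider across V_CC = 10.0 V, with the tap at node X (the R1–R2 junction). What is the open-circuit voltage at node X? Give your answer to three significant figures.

V_th is the unloaded tap voltage: V_CC · R2/(R1+R2) = 10.0 × 0.06318 = 0.6318 V.

V_th ≈ 0.632 V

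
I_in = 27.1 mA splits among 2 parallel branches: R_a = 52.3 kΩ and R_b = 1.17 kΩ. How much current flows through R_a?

For two parallel branches, I_k = I_in · (other R)/(sum of R).
I(R_a) = 27.1 × 1.17/(52.3 + 1.17) = 27.1 × 0.02188 = 0.5930 mA.

I ≈ 0.593 mA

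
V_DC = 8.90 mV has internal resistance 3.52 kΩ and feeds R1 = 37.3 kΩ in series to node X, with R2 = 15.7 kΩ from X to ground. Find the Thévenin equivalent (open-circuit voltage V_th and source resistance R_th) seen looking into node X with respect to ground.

R1' = 3.52 + 37.3 = 40.82 kΩ (source resistance + R1).
Open-circuit (no load on X): V_th = V_DC · R2/(R1' + R2) = 8.90 × 15.7/(40.82 + 15.7) = 2.472 mV.
With V_DC suppressed (replaced by a short), R_th = R1' ‖ R2 = (40.82 × 15.7)/(40.82 + 15.7) = 11.34 kΩ.

V_th ≈ 2.47 mV, R_th ≈ 11.3 kΩ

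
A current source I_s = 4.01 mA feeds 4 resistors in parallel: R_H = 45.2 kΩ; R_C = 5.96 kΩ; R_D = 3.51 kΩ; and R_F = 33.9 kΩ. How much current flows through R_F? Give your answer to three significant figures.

Total conductance ΣG = 1/45.2 + 1/5.96 + 1/3.51 + 1/33.9 = 0.5043 (units of 1/kΩ).
Current divider: I(R_F) = I_s · G_k/ΣG = 4.01 × (0.02950/0.5043) = 4.01 × 0.05849 = 0.2346 mA.

I ≈ 0.235 mA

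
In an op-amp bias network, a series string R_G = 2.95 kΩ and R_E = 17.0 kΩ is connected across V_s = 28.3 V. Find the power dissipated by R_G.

ΣR = 19.95 kΩ → I = 28.3/19.95 = 1.419 mA.
P(R_G) = I²·R_G = (1.419)² × 2.95 = 5.936 mW.

P ≈ 5.94 mW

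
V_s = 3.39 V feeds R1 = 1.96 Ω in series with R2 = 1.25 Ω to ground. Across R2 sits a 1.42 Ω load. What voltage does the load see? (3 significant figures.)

First combine the lower leg with the load: R2 ‖ R_L = 0.6648 Ω.
Then V_out = V_s · R2'/(R1 + R2') = 3.39 × 0.6648/2.625 = 0.8586 V.
(Unloaded it would be 1.32 V; the load pulls it down.)

V_out ≈ 0.859 V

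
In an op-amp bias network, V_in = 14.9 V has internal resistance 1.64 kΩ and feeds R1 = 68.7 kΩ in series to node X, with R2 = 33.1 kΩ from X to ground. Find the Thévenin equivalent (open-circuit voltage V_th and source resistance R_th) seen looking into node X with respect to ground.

R1' = 1.64 + 68.7 = 70.34 kΩ (source resistance + R1).
With X open, the divider is unloaded: V_th = 14.9 × 33.1/103.4 = 4.768 V.
Zeroing V_in shorts the top of R1' to ground, so R_th = R1' ‖ R2 = 22.51 kΩ.

V_th ≈ 4.77 V, R_th ≈ 22.5 kΩ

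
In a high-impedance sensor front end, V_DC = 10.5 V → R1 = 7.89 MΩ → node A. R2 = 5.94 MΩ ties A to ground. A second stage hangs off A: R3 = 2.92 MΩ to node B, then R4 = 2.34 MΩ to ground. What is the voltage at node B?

Node A sees R2 in parallel with the series input of stage 2, R3 + R4 = 5.260 MΩ.
R2 ‖ (R3+R4) = 2.790 MΩ.
So V_A = 10.5 × 0.2612 = 2.743 V.
Stage 2 is unloaded, so V_B = V_A · R4/(R3+R4) = 2.743 × 2.34/5.260 = 1.220 V.

V_B ≈ 1.22 V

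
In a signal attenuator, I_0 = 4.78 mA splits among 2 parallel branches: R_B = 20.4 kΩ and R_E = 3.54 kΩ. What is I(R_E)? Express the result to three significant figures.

I ≈ 4.07 mA

For two parallel branches, I_k = I_0 · (other R)/(sum of R).
So I = 4.78 × 20.4/23.94 = 4.073 mA.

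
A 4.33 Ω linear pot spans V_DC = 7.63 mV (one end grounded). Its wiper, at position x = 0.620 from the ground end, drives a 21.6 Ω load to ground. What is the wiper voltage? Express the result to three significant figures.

Lower segment x·R_p = 2.685 Ω; upper segment (1−x)·R_p = 1.645 Ω.
R_L loads the lower segment: effective lower R = 2.388 Ω.
V_out = 7.63 × 2.388/(1.645 + 2.388) = 4.517 mV.
(Unloaded: V_out = x·V_DC = 4.73 mV.)

V_out ≈ 4.52 mV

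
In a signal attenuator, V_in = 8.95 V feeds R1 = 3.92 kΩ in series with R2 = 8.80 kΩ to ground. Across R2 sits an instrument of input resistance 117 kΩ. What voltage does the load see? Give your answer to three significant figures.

The load sits in parallel with R2, giving an effective lower resistance R2' = R2·R_L/(R2+R_L) = 8.184 kΩ.
Voltage divider with the loaded lower leg: V_out = 8.95 × 8.184/(3.92 + 8.184) = 8.95 × 0.6762 = 6.052 V.

V_out ≈ 6.05 V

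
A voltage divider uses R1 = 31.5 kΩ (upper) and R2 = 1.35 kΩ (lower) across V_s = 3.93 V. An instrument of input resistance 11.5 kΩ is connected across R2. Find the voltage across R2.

V_out ≈ 0.145 V

R2 ‖ R_L = (1.35 × 11.5)/(1.35 + 11.5) = 1.208 kΩ.
Now apply the divider: V_out = 3.93 × 0.03694 = 0.1452 V.
(Unloaded it would be 0.162 V; the load pulls it down.)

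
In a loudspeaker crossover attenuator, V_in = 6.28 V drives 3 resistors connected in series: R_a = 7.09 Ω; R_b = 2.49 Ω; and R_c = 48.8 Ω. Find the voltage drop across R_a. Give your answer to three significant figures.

ΣR = 7.09 + 2.49 + 48.8 = 58.38 Ω.
Voltage divider: V = V_in · (7.090 / 58.38) = 6.28 × 0.1214 = 0.7627 V.

V ≈ 0.763 V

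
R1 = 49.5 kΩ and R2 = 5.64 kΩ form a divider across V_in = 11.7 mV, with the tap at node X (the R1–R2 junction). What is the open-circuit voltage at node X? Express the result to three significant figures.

V_th is the unloaded tap voltage: V_in · R2/(R1+R2) = 11.7 × 0.1023 = 1.197 mV.

V_th ≈ 1.20 mV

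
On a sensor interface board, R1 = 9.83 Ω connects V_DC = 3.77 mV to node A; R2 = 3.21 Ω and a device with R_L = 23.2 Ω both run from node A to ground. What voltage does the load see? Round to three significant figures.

The load sits in parallel with R2, giving an effective lower resistance R2' = R2·R_L/(R2+R_L) = 2.820 Ω.
Then V_out = V_DC · R2'/(R1 + R2') = 3.77 × 2.820/12.65 = 0.8404 mV.

V_out ≈ 0.840 mV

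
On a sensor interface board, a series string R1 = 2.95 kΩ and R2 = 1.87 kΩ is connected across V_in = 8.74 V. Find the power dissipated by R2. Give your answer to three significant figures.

Series current I = V_in/ΣR = 8.74/4.820 = 1.813 mA.
P(R2) = I²·R2 = (1.813)² × 1.87 = 6.149 mW.

P ≈ 6.15 mW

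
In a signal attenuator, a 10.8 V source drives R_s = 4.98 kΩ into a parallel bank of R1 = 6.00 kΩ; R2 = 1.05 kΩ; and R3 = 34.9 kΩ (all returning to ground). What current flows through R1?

Parallel bank: R_p = 1/(1/6.00 + 1/1.05 + 1/34.9) = 0.8713 kΩ.
Node voltage V_A = V_in · R_p/(R_s + R_p) = 10.8 × 0.1489 = 1.608 V.
Branch current I = V_A/R1 = 1.608/6.00 = 0.2680 mA.

I ≈ 0.268 mA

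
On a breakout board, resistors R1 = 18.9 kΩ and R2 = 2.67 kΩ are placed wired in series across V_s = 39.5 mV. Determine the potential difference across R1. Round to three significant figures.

V ≈ 34.6 mV

ΣR = 18.9 + 2.67 = 21.57 kΩ.
By the voltage-divider rule, V = 39.5 × 18.90/21.57 = 34.61 mV.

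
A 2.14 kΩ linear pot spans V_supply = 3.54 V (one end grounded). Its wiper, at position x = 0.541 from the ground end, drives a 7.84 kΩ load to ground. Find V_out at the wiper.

Lower segment x·R_p = 1.158 kΩ; upper segment (1−x)·R_p = 0.9823 kΩ.
Lower segment in parallel with the load: 1.158 ‖ 7.84 = 1.009 kΩ.
Loaded-divider output: V_out = 3.54 × 0.5067 = 1.794 V.
(Unloaded: V_out = x·V_supply = 1.92 V.)

V_out ≈ 1.79 V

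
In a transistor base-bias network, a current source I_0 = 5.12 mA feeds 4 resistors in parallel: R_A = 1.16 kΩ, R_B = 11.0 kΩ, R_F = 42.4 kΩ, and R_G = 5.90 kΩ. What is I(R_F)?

I ≈ 0.105 mA

ΣG = 1/1.16 + 1/11.0 + 1/42.4 + 1/5.90 = 1.146.
By the current-divider rule, I = I_0 · G_k/ΣG = 5.12 × 0.02058 = 0.1054 mA.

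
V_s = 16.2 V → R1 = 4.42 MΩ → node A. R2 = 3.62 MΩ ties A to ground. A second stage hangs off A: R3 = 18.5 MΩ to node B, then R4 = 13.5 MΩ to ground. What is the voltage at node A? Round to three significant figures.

V_A ≈ 6.87 V

Looking into the second stage from A: R3 + R4 = 32.00 MΩ appears in parallel with R2.
Effective lower resistance at A: R2 ‖ 32.00 = 3.252 MΩ.
First divider: V_A = V_s · 3.252/(4.42 + 3.252) = 6.867 V.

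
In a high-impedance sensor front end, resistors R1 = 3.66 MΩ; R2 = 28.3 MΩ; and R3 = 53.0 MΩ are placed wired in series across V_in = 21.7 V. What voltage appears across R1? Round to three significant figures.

V ≈ 0.935 V

ΣR = 3.66 + 28.3 + 53.0 = 84.96 MΩ.
Voltage divider: V = V_in · (3.660 / 84.96) = 21.7 × 0.04308 = 0.9348 V.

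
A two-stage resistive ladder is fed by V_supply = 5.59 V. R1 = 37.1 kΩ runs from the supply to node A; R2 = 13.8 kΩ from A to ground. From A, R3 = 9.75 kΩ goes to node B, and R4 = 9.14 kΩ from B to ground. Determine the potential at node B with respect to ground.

V_B ≈ 0.479 V

The second stage (R3 + R4 = 18.89 kΩ) loads node A in parallel with R2.
R2 ‖ (R3+R4) = 7.974 kΩ.
So V_A = 5.59 × 0.1769 = 0.9890 V.
Stage 2 is unloaded, so V_B = V_A · R4/(R3+R4) = 0.9890 × 9.14/18.89 = 0.4785 V.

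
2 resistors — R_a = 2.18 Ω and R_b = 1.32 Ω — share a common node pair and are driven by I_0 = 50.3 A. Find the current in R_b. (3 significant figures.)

I ≈ 31.3 A

With just two branches, the current splits inversely with resistance.
I(R_b) = 50.3 × 2.18/(2.18 + 1.32) = 50.3 × 0.6229 = 31.33 A.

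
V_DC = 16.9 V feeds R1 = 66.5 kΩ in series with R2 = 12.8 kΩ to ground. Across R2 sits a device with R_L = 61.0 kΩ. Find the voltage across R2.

V_out ≈ 2.32 V

First combine the lower leg with the load: R2 ‖ R_L = 10.58 kΩ.
Then V_out = V_DC · R2'/(R1 + R2') = 16.9 × 10.58/77.08 = 2.320 V.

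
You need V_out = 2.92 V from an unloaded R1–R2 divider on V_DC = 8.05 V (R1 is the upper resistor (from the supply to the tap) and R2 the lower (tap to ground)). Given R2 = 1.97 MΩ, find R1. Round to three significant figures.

The divider ratio is R2/(R1+R2) = 2.92/8.05 = 0.3627.
Rearranging, R1 = R2·(1−k)/k = 1.97 × 1.757 = 3.461 MΩ.

R1 ≈ 3.46 MΩ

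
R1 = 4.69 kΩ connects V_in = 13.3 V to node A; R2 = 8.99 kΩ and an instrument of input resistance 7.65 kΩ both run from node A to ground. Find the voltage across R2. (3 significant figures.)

V_out ≈ 6.23 V

The load sits in parallel with R2, giving an effective lower resistance R2' = R2·R_L/(R2+R_L) = 4.133 kΩ.
Now apply the divider: V_out = 13.3 × 0.4684 = 6.230 V.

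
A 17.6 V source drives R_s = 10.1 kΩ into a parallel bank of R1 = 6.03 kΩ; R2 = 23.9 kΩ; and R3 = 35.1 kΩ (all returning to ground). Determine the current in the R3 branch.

Equivalent of the parallel group: R_p = 4.234 kΩ.
V_A = 17.6 × 4.234/14.33 = 5.199 V.
Branch current I = V_A/R3 = 5.199/35.1 = 0.1481 mA.

I ≈ 0.148 mA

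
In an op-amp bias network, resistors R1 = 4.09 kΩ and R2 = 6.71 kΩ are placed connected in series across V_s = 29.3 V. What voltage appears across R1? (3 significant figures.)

Series total: ΣR = 4.09 + 6.71 = 10.80 kΩ.
V = V_s · R/ΣR = 29.3 × 0.3787 = 11.10 V.

V ≈ 11.1 V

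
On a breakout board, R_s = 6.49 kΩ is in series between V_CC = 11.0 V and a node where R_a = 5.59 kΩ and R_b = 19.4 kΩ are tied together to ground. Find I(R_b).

I ≈ 0.227 mA

Equivalent of the parallel group: R_p = 4.340 kΩ.
V_A = 11.0 × 4.340/10.83 = 4.408 V.
I(R_b) = V_A / R_b = 4.408/19.4 = 0.2272 mA.
(Check via current divider: I_total = 1.016 mA; share G_k/ΣG = 0.2237 → same result.)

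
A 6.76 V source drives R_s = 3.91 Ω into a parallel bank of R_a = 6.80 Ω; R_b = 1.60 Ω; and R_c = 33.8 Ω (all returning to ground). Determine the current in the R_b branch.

Combine the parallel branches: R_p = (1/6.80 + 1/1.60 + 1/33.8)⁻¹ = 1.247 Ω.
V_A = 6.76 × 1.247/5.157 = 1.635 V.
I(R_b) = V_A / R_b = 1.635/1.60 = 1.022 A.

I ≈ 1.02 A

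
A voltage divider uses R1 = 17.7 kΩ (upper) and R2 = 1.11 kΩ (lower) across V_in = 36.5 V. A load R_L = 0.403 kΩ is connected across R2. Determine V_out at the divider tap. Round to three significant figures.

V_out ≈ 0.600 V

First combine the lower leg with the load: R2 ‖ R_L = 0.2957 kΩ.
Voltage divider with the loaded lower leg: V_out = 36.5 × 0.2957/(17.7 + 0.2957) = 36.5 × 0.01643 = 0.5997 V.
(Unloaded it would be 2.15 V; the load pulls it down.)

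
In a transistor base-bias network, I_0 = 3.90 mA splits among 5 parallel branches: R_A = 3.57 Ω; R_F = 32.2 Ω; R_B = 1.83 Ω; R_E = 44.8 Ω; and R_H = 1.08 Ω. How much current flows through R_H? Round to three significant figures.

Total conductance ΣG = 1/3.57 + 1/32.2 + 1/1.83 + 1/44.8 + 1/1.08 = 1.806 (units of 1/Ω).
R_H takes the fraction G_k/ΣG = 0.9259/1.806 = 0.5127, so I = 3.90 × 0.5127 = 2.000 mA.

I ≈ 2.00 mA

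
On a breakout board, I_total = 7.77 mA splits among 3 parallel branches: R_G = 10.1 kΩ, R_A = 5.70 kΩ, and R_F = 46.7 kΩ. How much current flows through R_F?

I ≈ 0.562 mA

Conductances: ΣG = 1/10.1 + 1/5.70 + 1/46.7 = 0.2959 (1/kΩ).
Current divider: I(R_F) = I_total · G_k/ΣG = 7.77 × (0.02141/0.2959) = 7.77 × 0.07238 = 0.5624 mA.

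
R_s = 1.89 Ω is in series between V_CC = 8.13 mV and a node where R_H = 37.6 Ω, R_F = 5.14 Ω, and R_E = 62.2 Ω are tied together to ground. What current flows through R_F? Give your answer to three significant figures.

I ≈ 1.09 mA

Combine the parallel branches: R_p = (1/37.6 + 1/5.14 + 1/62.2)⁻¹ = 4.215 Ω.
V_A = 8.13 × 4.215/6.105 = 5.613 mV.
Branch current I = V_A/R_F = 5.613/5.14 = 1.092 mA.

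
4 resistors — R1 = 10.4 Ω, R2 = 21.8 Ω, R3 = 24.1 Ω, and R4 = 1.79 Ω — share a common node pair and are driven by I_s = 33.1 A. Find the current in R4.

Total conductance ΣG = 1/10.4 + 1/21.8 + 1/24.1 + 1/1.79 = 0.7422 (units of 1/Ω).
R4 takes the fraction G_k/ΣG = 0.5587/0.7422 = 0.7527, so I = 33.1 × 0.7527 = 24.92 A.

I ≈ 24.9 A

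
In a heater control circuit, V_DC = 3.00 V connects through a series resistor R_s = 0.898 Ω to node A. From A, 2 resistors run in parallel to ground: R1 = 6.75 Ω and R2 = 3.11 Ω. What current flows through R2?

I ≈ 0.678 A

Parallel bank: R_p = 1/(1/6.75 + 1/3.11) = 2.129 Ω.
V_A = 3.00 × 2.129/3.027 = 2.110 V.
Branch current I = V_A/R2 = 2.110/3.11 = 0.6785 A.
(Equivalently: I_total = 0.9911 A, then current-divider fraction G_k/ΣG = 0.6846.)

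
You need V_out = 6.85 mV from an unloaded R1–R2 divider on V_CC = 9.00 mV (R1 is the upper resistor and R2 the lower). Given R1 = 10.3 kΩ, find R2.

R2 ≈ 32.8 kΩ

The divider ratio is R2/(R1+R2) = 6.85/9.00 = 0.7611.
So R2 = R1 · V_out/(V_CC − V_out) = 10.3 × 6.85/(9.00 − 6.85) = 10.3 × 3.186 = 32.82 kΩ.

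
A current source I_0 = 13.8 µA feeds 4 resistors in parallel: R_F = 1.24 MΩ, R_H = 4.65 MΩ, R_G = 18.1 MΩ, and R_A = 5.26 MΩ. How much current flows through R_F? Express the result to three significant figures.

I ≈ 8.78 µA

Conductances: ΣG = 1/1.24 + 1/4.65 + 1/18.1 + 1/5.26 = 1.267 (1/MΩ).
Current divider: I(R_F) = I_0 · G_k/ΣG = 13.8 × (0.8065/1.267) = 13.8 × 0.6366 = 8.785 µA.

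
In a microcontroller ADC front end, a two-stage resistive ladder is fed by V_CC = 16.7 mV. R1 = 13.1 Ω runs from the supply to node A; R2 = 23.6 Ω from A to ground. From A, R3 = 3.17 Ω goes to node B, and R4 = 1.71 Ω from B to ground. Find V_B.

Node A sees R2 in parallel with the series input of stage 2, R3 + R4 = 4.880 Ω.
Effective lower resistance at A: R2 ‖ 4.880 = 4.044 Ω.
V_A = 16.7 × 4.044/(13.1 + 4.044) = 3.939 mV.
V_B = V_A × 0.3504 = 1.380 mV.

V_B ≈ 1.38 mV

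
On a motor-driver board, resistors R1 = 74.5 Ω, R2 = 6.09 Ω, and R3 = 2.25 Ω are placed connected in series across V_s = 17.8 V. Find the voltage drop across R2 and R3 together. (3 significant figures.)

Series total: ΣR = 74.5 + 6.09 + 2.25 = 82.84 Ω.
R_{R2..R3} = 6.09 + 2.25 = 8.340 Ω.
By the voltage-divider rule, V = 17.8 × 8.340/82.84 = 1.792 V.

V ≈ 1.79 V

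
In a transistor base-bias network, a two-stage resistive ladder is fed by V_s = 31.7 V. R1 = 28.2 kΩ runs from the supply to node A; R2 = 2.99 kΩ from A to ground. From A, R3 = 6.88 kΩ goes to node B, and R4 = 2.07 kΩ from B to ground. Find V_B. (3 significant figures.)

Node A sees R2 in parallel with the series input of stage 2, R3 + R4 = 8.950 kΩ.
R2 ‖ (R3+R4) = 2.241 kΩ.
First divider: V_A = V_s · 2.241/(28.2 + 2.241) = 2.334 V.
V_B = V_A × 0.2313 = 0.5398 V.

V_B ≈ 0.540 V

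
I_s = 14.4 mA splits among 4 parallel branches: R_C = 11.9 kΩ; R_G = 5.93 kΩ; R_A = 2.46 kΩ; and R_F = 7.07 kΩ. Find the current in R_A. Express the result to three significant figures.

I ≈ 7.31 mA

Conductances: ΣG = 1/11.9 + 1/5.93 + 1/2.46 + 1/7.07 = 0.8006 (1/kΩ).
By the current-divider rule, I = I_s · G_k/ΣG = 14.4 × 0.5077 = 7.311 mA.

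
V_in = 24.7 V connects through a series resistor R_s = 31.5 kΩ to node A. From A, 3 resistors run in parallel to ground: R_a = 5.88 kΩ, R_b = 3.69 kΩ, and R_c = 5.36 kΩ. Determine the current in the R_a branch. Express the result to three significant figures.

I ≈ 0.202 mA

Parallel bank: R_p = 1/(1/5.88 + 1/3.69 + 1/5.36) = 1.593 kΩ.
V_A by voltage divider: V_A = 24.7 × 1.593/(31.5 + 1.593) = 1.189 V.
Branch current I = V_A/R_a = 1.189/5.88 = 0.2022 mA.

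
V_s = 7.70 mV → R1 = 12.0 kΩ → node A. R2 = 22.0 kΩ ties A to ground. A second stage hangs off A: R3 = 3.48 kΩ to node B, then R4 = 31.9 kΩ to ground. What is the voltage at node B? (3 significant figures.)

Node A sees R2 in parallel with the series input of stage 2, R3 + R4 = 35.38 kΩ.
R2 ‖ (R3+R4) = 13.57 kΩ.
V_A = 7.70 × 13.57/(12.0 + 13.57) = 4.086 mV.
Stage 2 is unloaded, so V_B = V_A · R4/(R3+R4) = 4.086 × 31.9/35.38 = 3.684 mV.

V_B ≈ 3.68 mV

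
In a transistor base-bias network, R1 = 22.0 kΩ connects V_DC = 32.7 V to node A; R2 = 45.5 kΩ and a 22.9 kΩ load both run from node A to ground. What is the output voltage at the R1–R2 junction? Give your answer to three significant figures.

V_out ≈ 13.4 V

The load sits in parallel with R2, giving an effective lower resistance R2' = R2·R_L/(R2+R_L) = 15.23 kΩ.
Voltage divider with the loaded lower leg: V_out = 32.7 × 15.23/(22.0 + 15.23) = 32.7 × 0.4091 = 13.38 V.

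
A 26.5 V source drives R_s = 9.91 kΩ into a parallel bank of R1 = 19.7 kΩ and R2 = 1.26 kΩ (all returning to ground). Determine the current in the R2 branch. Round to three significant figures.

Combine the parallel branches: R_p = (1/19.7 + 1/1.26)⁻¹ = 1.184 kΩ.
Node voltage V_A = V_CC · R_p/(R_s + R_p) = 26.5 × 0.1067 = 2.829 V.
Branch current I = V_A/R2 = 2.829/1.26 = 2.245 mA.

I ≈ 2.25 mA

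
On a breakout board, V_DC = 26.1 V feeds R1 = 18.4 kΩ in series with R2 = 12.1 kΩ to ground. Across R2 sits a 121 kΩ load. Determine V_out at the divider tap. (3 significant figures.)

The load sits in parallel with R2, giving an effective lower resistance R2' = R2·R_L/(R2+R_L) = 11.00 kΩ.
Then V_out = V_DC · R2'/(R1 + R2') = 26.1 × 11.00/29.40 = 9.765 V.
(Unloaded it would be 10.4 V; the load pulls it down.)

V_out ≈ 9.77 V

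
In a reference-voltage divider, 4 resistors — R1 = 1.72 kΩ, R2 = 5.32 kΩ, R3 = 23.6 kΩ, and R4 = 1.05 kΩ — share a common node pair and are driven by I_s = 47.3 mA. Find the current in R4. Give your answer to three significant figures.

I ≈ 25.5 mA

Total conductance ΣG = 1/1.72 + 1/5.32 + 1/23.6 + 1/1.05 = 1.764 (units of 1/kΩ).
R4 takes the fraction G_k/ΣG = 0.9524/1.764 = 0.5399, so I = 47.3 × 0.5399 = 25.54 mA.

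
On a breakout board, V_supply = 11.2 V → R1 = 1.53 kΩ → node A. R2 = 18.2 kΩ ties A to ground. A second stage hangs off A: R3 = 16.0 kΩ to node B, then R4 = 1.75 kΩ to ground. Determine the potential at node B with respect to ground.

The second stage (R3 + R4 = 17.75 kΩ) loads node A in parallel with R2.
R2 ‖ (R3+R4) = 8.986 kΩ.
So V_A = 11.2 × 0.8545 = 9.570 V.
V_B = V_A × 0.09859 = 0.9436 V.

V_B ≈ 0.944 V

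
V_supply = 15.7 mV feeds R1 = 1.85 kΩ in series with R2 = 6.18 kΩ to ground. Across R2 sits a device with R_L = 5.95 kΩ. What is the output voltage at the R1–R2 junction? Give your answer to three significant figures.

The load sits in parallel with R2, giving an effective lower resistance R2' = R2·R_L/(R2+R_L) = 3.031 kΩ.
Then V_out = V_supply · R2'/(R1 + R2') = 15.7 × 3.031/4.881 = 9.750 mV.

V_out ≈ 9.75 mV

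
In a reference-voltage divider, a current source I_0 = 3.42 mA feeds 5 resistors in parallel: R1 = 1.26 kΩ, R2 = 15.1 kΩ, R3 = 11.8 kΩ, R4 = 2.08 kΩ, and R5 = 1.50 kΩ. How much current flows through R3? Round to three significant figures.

I ≈ 0.139 mA

Conductances: ΣG = 1/1.26 + 1/15.1 + 1/11.8 + 1/2.08 + 1/1.50 = 2.092 (1/kΩ).
R3 takes the fraction G_k/ΣG = 0.08475/2.092 = 0.04051, so I = 3.42 × 0.04051 = 0.1385 mA.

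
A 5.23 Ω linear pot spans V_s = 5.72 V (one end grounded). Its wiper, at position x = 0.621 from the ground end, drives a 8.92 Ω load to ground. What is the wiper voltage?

V_out ≈ 3.12 V

Lower segment x·R_p = 3.248 Ω; upper segment (1−x)·R_p = 1.982 Ω.
(x·R_p) ‖ R_L = 2.381 Ω.
V_out = 5.72 × 2.381/(1.982 + 2.381) = 3.121 V.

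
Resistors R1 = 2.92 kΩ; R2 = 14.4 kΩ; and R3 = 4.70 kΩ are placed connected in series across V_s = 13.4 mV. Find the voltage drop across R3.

ΣR = 2.92 + 14.4 + 4.70 = 22.02 kΩ.
By the voltage-divider rule, V = 13.4 × 4.700/22.02 = 2.860 mV.

V ≈ 2.86 mV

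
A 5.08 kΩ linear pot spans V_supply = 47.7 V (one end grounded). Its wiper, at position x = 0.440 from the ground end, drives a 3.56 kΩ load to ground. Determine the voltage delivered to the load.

Lower segment x·R_p = 2.235 kΩ; upper segment (1−x)·R_p = 2.845 kΩ.
(x·R_p) ‖ R_L = 1.373 kΩ.
Then V_out = V_supply · 1.373/(2.845 + 1.373) = 15.53 V.

V_out ≈ 15.5 V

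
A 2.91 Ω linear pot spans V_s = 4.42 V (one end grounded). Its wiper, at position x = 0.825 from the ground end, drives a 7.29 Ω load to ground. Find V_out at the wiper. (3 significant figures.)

The pot divides into 0.5093 Ω above the wiper and 2.401 Ω below.
R_L loads the lower segment: effective lower R = 1.806 Ω.
V_out = 4.42 × 1.806/(0.5093 + 1.806) = 3.448 V.

V_out ≈ 3.45 V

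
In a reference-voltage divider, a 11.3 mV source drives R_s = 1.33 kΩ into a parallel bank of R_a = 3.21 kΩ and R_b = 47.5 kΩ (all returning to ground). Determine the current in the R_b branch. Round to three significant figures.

I ≈ 0.165 µA

Parallel bank: R_p = 1/(1/3.21 + 1/47.5) = 3.007 kΩ.
Node voltage V_A = V_CC · R_p/(R_s + R_p) = 11.3 × 0.6933 = 7.835 mV.
Branch current I = V_A/R_b = 7.835/47.5 = 0.1649 µA.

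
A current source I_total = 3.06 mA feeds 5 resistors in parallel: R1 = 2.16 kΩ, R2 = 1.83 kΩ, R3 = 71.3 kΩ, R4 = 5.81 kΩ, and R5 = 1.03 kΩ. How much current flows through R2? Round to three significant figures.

Conductances: ΣG = 1/2.16 + 1/1.83 + 1/71.3 + 1/5.81 + 1/1.03 = 2.166 (1/kΩ).
By the current-divider rule, I = I_total · G_k/ΣG = 3.06 × 0.2522 = 0.7718 mA.

I ≈ 0.772 mA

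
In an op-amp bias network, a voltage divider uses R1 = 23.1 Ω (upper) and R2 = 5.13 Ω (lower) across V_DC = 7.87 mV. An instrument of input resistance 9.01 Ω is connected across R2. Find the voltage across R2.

V_out ≈ 0.976 mV

First combine the lower leg with the load: R2 ‖ R_L = 3.269 Ω.
Then V_out = V_DC · R2'/(R1 + R2') = 7.87 × 3.269/26.37 = 0.9756 mV.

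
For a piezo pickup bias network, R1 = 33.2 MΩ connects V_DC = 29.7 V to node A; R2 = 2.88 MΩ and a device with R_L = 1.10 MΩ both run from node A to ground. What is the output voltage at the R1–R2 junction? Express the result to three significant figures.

V_out ≈ 0.695 V

First combine the lower leg with the load: R2 ‖ R_L = 0.7960 MΩ.
Now apply the divider: V_out = 29.7 × 0.02341 = 0.6954 V.
(Unloaded it would be 2.37 V; the load pulls it down.)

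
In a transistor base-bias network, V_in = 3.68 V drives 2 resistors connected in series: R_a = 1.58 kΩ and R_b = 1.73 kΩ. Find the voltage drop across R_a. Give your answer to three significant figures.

ΣR = 1.58 + 1.73 = 3.310 kΩ.
Voltage divider: V = V_in · (1.580 / 3.310) = 3.68 × 0.4773 = 1.757 V.

V ≈ 1.76 V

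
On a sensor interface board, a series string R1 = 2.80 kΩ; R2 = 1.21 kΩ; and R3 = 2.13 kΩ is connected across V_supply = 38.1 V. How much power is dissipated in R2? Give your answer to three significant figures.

ΣR = 6.140 kΩ → I = 38.1/6.140 = 6.205 mA.
V(R2) = I·R = 7.508 V; P = V·I = 7.508 × 6.205 = 46.59 mW.

P ≈ 46.6 mW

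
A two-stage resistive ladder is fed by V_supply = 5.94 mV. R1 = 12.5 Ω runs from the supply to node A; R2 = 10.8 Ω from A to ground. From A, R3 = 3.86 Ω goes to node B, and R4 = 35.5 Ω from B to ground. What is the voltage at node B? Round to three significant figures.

Looking into the second stage from A: R3 + R4 = 39.36 Ω appears in parallel with R2.
R2 ‖ (R3+R4) = 8.475 Ω.
First divider: V_A = V_supply · 8.475/(12.5 + 8.475) = 2.400 mV.
Then the unloaded second divider: V_B = V_A × R4/(R3+R4) = 2.400 × 0.9019 = 2.165 mV.

V_B ≈ 2.16 mV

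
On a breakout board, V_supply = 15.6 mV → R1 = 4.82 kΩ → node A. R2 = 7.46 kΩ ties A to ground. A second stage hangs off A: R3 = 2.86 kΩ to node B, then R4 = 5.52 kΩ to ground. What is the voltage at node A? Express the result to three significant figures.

Looking into the second stage from A: R3 + R4 = 8.380 kΩ appears in parallel with R2.
Effective lower resistance at A: R2 ‖ 8.380 = 3.947 kΩ.
First divider: V_A = V_supply · 3.947/(4.82 + 3.947) = 7.023 mV.

V_A ≈ 7.02 mV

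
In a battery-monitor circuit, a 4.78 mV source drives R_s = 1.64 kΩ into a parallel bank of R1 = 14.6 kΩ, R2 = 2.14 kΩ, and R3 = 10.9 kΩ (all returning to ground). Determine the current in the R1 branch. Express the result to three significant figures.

Combine the parallel branches: R_p = (1/14.6 + 1/2.14 + 1/10.9)⁻¹ = 1.594 kΩ.
V_A = 4.78 × 1.594/3.234 = 2.356 mV.
I(R1) = V_A / R1 = 2.356/14.6 = 0.1613 µA.

I ≈ 0.161 µA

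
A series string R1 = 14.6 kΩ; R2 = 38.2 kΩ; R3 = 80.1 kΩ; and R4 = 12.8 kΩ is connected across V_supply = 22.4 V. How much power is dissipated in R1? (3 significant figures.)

Series current I = V_supply/ΣR = 22.4/145.7 = 0.1537 mA.
V(R1) = I·R = 2.245 V; P = V·I = 2.245 × 0.1537 = 0.3451 mW.

P ≈ 0.345 mW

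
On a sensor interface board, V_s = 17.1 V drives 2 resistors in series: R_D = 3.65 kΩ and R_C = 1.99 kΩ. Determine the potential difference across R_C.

Series total: ΣR = 3.65 + 1.99 = 5.640 kΩ.
By the voltage-divider rule, V = 17.1 × 1.990/5.640 = 6.034 V.

V ≈ 6.03 V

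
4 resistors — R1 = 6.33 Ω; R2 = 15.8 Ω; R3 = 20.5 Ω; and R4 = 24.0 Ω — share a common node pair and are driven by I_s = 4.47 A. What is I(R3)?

I ≈ 0.700 A

Conductances: ΣG = 1/6.33 + 1/15.8 + 1/20.5 + 1/24.0 = 0.3117 (1/Ω).
R3 takes the fraction G_k/ΣG = 0.04878/0.3117 = 0.1565, so I = 4.47 × 0.1565 = 0.6995 A.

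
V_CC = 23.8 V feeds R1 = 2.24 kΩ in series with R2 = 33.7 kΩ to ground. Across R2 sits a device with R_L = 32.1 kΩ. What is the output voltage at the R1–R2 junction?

V_out ≈ 20.9 V

First combine the lower leg with the load: R2 ‖ R_L = 16.44 kΩ.
Voltage divider with the loaded lower leg: V_out = 23.8 × 16.44/(2.24 + 16.44) = 23.8 × 0.8801 = 20.95 V.
(Unloaded it would be 22.3 V; the load pulls it down.)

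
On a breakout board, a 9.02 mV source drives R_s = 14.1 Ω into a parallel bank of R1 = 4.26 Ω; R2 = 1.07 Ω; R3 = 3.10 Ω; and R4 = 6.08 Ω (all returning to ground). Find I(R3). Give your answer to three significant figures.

Parallel bank: R_p = 1/(1/4.26 + 1/1.07 + 1/3.10 + 1/6.08) = 0.6037 Ω.
V_A by voltage divider: V_A = 9.02 × 0.6037/(14.1 + 0.6037) = 0.3704 mV.
Branch current I = V_A/R3 = 0.3704/3.10 = 0.1195 mA.
(Check via current divider: I_total = 0.6134 mA; share G_k/ΣG = 0.1948 → same result.)

I ≈ 0.119 mA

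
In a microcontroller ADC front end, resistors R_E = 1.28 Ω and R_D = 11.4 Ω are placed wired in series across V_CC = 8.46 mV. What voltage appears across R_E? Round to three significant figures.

Total series resistance ΣR = 1.28 + 11.4 = 12.68 Ω.
By the voltage-divider rule, V = 8.46 × 1.280/12.68 = 0.8540 mV.

V ≈ 0.854 mV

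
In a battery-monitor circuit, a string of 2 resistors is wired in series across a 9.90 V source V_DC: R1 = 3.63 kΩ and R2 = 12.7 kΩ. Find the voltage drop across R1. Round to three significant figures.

Series total: ΣR = 3.63 + 12.7 = 16.33 kΩ.
V = V_DC · R/ΣR = 9.90 × 0.2223 = 2.201 V.

V ≈ 2.20 V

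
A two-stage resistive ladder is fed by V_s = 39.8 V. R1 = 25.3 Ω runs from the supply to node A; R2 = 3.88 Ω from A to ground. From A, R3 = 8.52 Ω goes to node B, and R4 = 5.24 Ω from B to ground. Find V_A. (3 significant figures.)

Node A sees R2 in parallel with the series input of stage 2, R3 + R4 = 13.76 Ω.
Effective lower resistance at A: R2 ‖ 13.76 = 3.027 Ω.
So V_A = 39.8 × 0.1068 = 4.252 V.

V_A ≈ 4.25 V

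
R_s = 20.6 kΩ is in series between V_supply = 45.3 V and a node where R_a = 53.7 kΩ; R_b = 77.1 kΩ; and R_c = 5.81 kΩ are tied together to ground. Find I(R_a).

Equivalent of the parallel group: R_p = 4.909 kΩ.
Node voltage V_A = V_supply · R_p/(R_s + R_p) = 45.3 × 0.1924 = 8.718 V.
Branch current I = V_A/R_a = 8.718/53.7 = 0.1623 mA.
(Equivalently: I_total = 1.776 mA, then current-divider fraction G_k/ΣG = 0.09141.)

I ≈ 0.162 mA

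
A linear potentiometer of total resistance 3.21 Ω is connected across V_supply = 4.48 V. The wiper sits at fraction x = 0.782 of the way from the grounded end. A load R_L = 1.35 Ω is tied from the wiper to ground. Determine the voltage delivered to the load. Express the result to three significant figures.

V_out ≈ 2.49 V

Lower segment x·R_p = 2.510 Ω; upper segment (1−x)·R_p = 0.6998 Ω.
(x·R_p) ‖ R_L = 0.8779 Ω.
V_out = 4.48 × 0.8779/(0.6998 + 0.8779) = 2.493 V.
(Unloaded: V_out = x·V_supply = 3.50 V.)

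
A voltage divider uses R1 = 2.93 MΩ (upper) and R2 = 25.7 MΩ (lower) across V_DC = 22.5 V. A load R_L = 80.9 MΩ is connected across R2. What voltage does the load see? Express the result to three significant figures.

First combine the lower leg with the load: R2 ‖ R_L = 19.50 MΩ.
Voltage divider with the loaded lower leg: V_out = 22.5 × 19.50/(2.93 + 19.50) = 22.5 × 0.8694 = 19.56 V.
(Unloaded it would be 20.2 V; the load pulls it down.)

V_out ≈ 19.6 V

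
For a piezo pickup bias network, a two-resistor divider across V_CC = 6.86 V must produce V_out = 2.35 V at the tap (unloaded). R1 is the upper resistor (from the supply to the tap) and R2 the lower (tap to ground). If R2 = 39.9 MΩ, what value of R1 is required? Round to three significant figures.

R1 ≈ 76.6 MΩ

Required fraction k = V_out/V_CC = 0.3426.
R1 = R2·(1/k − 1) = 39.9 × 1.919 = 76.57 MΩ.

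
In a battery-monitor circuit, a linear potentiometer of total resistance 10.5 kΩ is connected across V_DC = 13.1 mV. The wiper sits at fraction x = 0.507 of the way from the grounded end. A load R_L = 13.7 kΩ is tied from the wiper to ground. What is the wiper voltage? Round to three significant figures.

Split the track: R_lower = x·R_p = 5.324 kΩ, R_upper = (1−x)·R_p = 5.176 kΩ.
(x·R_p) ‖ R_L = 3.834 kΩ.
V_out = 13.1 × 3.834/(5.176 + 3.834) = 5.574 mV.
(Unloaded: V_out = x·V_DC = 6.64 mV.)

V_out ≈ 5.57 mV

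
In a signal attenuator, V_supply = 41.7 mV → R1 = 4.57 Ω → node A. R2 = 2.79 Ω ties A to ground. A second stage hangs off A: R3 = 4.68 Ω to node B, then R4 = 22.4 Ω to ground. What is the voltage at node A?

V_A ≈ 14.9 mV

The second stage (R3 + R4 = 27.08 Ω) loads node A in parallel with R2.
Effective lower resistance at A: R2 ‖ 27.08 = 2.529 Ω.
V_A = 41.7 × 2.529/(4.57 + 2.529) = 14.86 mV.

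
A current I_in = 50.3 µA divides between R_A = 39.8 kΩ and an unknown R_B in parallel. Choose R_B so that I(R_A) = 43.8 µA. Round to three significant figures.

The fraction through R_A equals R_B/(R_A+R_B).
43.8/50.3 = R_B/(R_A + R_B) → R_B = R_A · (0.8708)/(1 − 0.8708) = 39.8 × 6.738 = 268.2 kΩ.

R_B ≈ 268 kΩ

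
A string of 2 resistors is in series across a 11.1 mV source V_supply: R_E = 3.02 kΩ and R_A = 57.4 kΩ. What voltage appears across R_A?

V ≈ 10.5 mV

Series total: ΣR = 3.02 + 57.4 = 60.42 kΩ.
V = V_supply · R/ΣR = 11.1 × 0.9500 = 10.55 mV.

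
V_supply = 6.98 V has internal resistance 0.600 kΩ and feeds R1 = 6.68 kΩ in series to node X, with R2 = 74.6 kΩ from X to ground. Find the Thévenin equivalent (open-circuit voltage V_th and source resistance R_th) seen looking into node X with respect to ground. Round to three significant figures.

R1' = 0.600 + 6.68 = 7.280 kΩ (source resistance + R1).
V_th is the unloaded tap voltage: V_supply · R2/(R1'+R2) = 6.98 × 0.9111 = 6.359 V.
Zeroing V_supply shorts the top of R1' to ground, so R_th = R1' ‖ R2 = 6.633 kΩ.

V_th ≈ 6.36 V, R_th ≈ 6.63 kΩ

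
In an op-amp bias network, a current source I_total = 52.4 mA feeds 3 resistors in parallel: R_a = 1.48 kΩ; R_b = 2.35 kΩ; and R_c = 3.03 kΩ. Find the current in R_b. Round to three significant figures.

I ≈ 15.6 mA

Conductances: ΣG = 1/1.48 + 1/2.35 + 1/3.03 = 1.431 (1/kΩ).
Current divider: I(R_b) = I_total · G_k/ΣG = 52.4 × (0.4255/1.431) = 52.4 × 0.2973 = 15.58 mA.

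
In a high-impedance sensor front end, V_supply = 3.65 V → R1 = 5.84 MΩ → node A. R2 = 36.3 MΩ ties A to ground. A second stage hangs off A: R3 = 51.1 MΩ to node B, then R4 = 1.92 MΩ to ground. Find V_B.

V_B ≈ 0.104 V

Looking into the second stage from A: R3 + R4 = 53.02 MΩ appears in parallel with R2.
Effective lower resistance at A: R2 ‖ 53.02 = 21.55 MΩ.
First divider: V_A = V_supply · 21.55/(5.84 + 21.55) = 2.872 V.
Then the unloaded second divider: V_B = V_A × R4/(R3+R4) = 2.872 × 0.03621 = 0.1040 V.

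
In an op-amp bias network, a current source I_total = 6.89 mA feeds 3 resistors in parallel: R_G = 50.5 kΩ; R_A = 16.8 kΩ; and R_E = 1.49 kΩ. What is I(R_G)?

I ≈ 0.182 mA

Total conductance ΣG = 1/50.5 + 1/16.8 + 1/1.49 = 0.7505 (units of 1/kΩ).
By the current-divider rule, I = I_total · G_k/ΣG = 6.89 × 0.02639 = 0.1818 mA.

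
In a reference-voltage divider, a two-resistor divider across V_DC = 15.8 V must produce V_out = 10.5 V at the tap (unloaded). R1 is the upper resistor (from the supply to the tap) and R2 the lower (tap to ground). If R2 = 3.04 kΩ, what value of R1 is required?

R1 ≈ 1.53 kΩ

V_out/V_DC = R2/(R1+R2) = 0.6646.
R1 = R2·(1/k − 1) = 3.04 × 0.5048 = 1.534 kΩ.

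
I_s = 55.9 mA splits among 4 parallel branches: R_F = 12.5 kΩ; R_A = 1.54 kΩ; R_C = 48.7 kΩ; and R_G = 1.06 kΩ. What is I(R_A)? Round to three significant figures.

I ≈ 21.4 mA

Total conductance ΣG = 1/12.5 + 1/1.54 + 1/48.7 + 1/1.06 = 1.693 (units of 1/kΩ).
By the current-divider rule, I = I_s · G_k/ΣG = 55.9 × 0.3835 = 21.44 mA.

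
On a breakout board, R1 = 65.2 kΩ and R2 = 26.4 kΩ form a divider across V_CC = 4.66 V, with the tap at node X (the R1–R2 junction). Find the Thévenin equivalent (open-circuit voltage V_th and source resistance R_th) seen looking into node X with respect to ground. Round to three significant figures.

With X open, the divider is unloaded: V_th = 4.66 × 26.4/91.60 = 1.343 V.
Looking into X with the source shorted: R_th = R1·R2/(R1+R2) = 65.20 × 26.4/91.60 = 18.79 kΩ.

V_th ≈ 1.34 V, R_th ≈ 18.8 kΩ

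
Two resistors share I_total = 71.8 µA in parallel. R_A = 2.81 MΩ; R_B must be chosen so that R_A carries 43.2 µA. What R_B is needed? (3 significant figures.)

Two-branch current divider: I_A = I_total · R_B/(R_A + R_B).
43.2/71.8 = R_B/(R_A + R_B) → R_B = R_A · (0.6017)/(1 − 0.6017) = 2.81 × 1.510 = 4.244 MΩ.

R_B ≈ 4.24 MΩ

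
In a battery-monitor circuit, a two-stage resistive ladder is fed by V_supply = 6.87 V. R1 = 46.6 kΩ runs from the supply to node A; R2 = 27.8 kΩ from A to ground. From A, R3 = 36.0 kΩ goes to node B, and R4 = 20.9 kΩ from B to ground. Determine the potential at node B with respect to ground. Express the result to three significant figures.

V_B ≈ 0.722 V

Node A sees R2 in parallel with the series input of stage 2, R3 + R4 = 56.90 kΩ.
Effective lower resistance at A: R2 ‖ 56.90 = 18.68 kΩ.
V_A = 6.87 × 18.68/(46.6 + 18.68) = 1.966 V.
Then the unloaded second divider: V_B = V_A × R4/(R3+R4) = 1.966 × 0.3673 = 0.7220 V.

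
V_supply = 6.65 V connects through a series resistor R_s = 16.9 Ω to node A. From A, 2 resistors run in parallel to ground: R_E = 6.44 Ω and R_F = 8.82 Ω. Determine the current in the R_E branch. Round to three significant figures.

Equivalent of the parallel group: R_p = 3.722 Ω.
V_A by voltage divider: V_A = 6.65 × 3.722/(16.9 + 3.722) = 1.200 V.
I(R_E) = V_A / R_E = 1.200/6.44 = 0.1864 A.

I ≈ 0.186 A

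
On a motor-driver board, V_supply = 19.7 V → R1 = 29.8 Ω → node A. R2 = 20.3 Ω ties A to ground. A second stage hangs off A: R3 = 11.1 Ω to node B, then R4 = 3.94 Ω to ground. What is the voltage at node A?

V_A ≈ 4.43 V

The second stage (R3 + R4 = 15.04 Ω) loads node A in parallel with R2.
R2 ‖ (R3+R4) = 8.639 Ω.
First divider: V_A = V_supply · 8.639/(29.8 + 8.639) = 4.428 V.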